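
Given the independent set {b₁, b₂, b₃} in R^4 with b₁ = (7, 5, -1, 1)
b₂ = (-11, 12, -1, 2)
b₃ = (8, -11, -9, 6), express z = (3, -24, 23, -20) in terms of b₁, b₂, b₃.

Write z = c₁b₁ + … + c₃b₃ and equate components.
The system has the unique solution (c₁, c₂, c₃) = (-2, -3, -2).

z = -2b₁ - 3b₂ - 2b₃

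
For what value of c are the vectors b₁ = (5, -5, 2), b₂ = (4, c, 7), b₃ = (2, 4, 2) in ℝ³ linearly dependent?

The set is linearly dependent precisely when det[b₁; b₂; b₃] = 0.
The determinant works out to 6*c - 138.
Solving 6*c - 138 = 0 yields c = 23.

c = 23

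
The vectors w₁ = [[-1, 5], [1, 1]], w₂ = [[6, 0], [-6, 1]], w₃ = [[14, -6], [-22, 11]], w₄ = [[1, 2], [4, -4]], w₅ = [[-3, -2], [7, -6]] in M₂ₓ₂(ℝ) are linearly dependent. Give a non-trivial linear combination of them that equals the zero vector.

Write each element as a vector in ℝ⁴ using {E₁₁, E₁₂, E₂₁, E₂₂}.
Solve the homogeneous system with w₁, w₂, w₃, w₄, w₅ as columns by row-reducing the coefficient matrix.
A generator of the null space is (2, -1, 1, 0, 2).

2w₁ - w₂ + w₃ + 2w₅ = 0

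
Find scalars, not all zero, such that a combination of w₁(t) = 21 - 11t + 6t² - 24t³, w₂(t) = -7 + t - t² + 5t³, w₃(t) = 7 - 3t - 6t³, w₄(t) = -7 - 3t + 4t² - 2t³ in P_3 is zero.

Take coordinates with respect to {1, t, …, t³}.
Solve the homogeneous system with w₁, w₂, w₃, w₄ as columns by row-reducing the coefficient matrix.
A generator of the null space is (1, 2, -2, -1).

w₁ + 2w₂ - 2w₃ - w₄ = 0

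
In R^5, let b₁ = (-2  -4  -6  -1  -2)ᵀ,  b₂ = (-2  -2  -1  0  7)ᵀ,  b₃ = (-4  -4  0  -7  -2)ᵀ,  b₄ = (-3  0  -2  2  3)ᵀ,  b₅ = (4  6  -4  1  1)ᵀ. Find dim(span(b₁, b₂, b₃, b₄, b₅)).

Apply Gaussian elimination to the matrix whose rows are b₁, b₂, b₃, b₄, b₅.
Exactly 5 pivots survive; hence the rank is 5.

dim = 5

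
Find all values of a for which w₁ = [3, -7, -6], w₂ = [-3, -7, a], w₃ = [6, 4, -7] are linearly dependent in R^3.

a = 19/9

Dependence holds iff the 3×3 matrix [w₁ w₂ w₃] is singular.
Expanding, det = 114 - 54*a.
Setting this to zero gives a = 19/9.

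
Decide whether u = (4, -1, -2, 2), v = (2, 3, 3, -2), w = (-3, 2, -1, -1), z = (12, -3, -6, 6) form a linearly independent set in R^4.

One vector is a scalar multiple of another, so the set is dependent.

linearly dependent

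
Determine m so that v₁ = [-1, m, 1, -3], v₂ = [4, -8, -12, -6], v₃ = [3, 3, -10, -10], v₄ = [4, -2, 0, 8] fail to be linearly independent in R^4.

m = 23/4

The set is linearly dependent precisely when det[v₁; v₂; v₃; v₄] = 0.
Cofactor expansion gives det = 1196 - 208*m.
Solving 1196 - 208*m = 0 yields m = 23/4.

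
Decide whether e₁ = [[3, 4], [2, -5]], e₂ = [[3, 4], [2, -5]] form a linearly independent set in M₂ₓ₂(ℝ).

Take coordinates with respect to the standard basis {E₁₁, E₁₂, E₂₁, E₂₂}.
Two of the vectors are equal, giving an immediate dependence.

linearly dependent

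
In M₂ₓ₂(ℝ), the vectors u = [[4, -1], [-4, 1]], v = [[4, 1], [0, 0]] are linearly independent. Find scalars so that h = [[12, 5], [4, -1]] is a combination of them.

Identify each element with its coordinate vector in ℝ⁴ via {E₁₁, E₁₂, E₂₁, E₂₂}.
Solve the system with u, v as columns and h as the right-hand side.
Row-reducing the augmented matrix gives the unique coefficients (α₁, α₂) = (-1, 4).

h = -u + 4v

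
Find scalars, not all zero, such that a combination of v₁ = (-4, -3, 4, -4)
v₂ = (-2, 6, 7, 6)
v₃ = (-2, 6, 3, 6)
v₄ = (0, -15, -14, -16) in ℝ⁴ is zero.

Set up α₁v₁ + … + α₄v₄ = 0 and solve the homogeneous system.
A generator of the null space is (1, -3, 1, -1).

v₁ - 3v₂ + v₃ - v₄ = 0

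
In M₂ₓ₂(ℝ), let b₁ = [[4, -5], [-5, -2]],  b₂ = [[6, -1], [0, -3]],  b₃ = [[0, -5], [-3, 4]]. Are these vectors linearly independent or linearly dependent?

Take coordinates with respect to the standard basis {E₁₁, E₁₂, E₂₁, E₂₂}.
Row-reduce the matrix whose columns are b₁, b₂, b₃.
The reduction yields 3 nonzero rows, so the rank is 3.
Since rank = 3 (the number of vectors), the set is linearly independent.

linearly independent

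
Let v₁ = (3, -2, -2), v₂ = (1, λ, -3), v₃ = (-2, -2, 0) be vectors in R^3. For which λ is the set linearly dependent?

λ = -13/2

The set is linearly dependent precisely when det[v₁; v₂; v₃] = 0.
Cofactor expansion gives det = -4*λ - 26.
This vanishes exactly when λ = -13/2.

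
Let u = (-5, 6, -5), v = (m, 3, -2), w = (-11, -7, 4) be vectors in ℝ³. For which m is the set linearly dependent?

m = 23/11

The vectors are dependent exactly when the determinant of the matrix with rows u, v, w vanishes.
Expanding, det = 11*m - 23.
This vanishes exactly when m = 23/11.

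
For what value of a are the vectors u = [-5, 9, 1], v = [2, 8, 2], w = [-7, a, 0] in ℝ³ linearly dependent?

The vectors are dependent exactly when the determinant of the matrix with rows u, v, w vanishes.
Cofactor expansion gives det = 12*a - 70.
Setting this to zero gives a = 35/6.

a = 35/6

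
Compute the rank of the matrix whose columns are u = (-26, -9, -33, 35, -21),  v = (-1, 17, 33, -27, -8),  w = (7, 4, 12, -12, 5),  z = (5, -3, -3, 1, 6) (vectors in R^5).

Form the matrix with u, v, w, z as columns and reduce.
The echelon form has 2 nonzero rows, so the rank is 2.

2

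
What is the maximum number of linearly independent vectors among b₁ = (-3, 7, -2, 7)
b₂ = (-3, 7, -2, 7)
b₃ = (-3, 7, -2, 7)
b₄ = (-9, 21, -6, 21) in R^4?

Apply Gaussian elimination to the matrix whose rows are b₁, b₂, b₃, b₄.
The echelon form has 1 nonzero row, so the rank is 1.

1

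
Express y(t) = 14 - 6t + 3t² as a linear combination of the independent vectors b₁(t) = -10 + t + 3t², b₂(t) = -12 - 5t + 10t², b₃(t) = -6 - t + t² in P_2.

Work in coordinates with respect to the standard basis {1, t, t²}.
Write y = a₁b₁ + … + a₃b₃ and equate components.
Row-reducing the augmented matrix gives the unique coefficients (a₁, a₂, a₃) = (-2, 1, -1).

y = -2b₁ + b₂ - b₃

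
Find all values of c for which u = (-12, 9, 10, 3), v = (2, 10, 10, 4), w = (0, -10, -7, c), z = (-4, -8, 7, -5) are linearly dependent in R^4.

Dependence holds iff the 4×4 matrix [u v w z] is singular.
Cofactor expansion gives det = 2046*c + 8742.
Setting this to zero gives c = -47/11.

c = -47/11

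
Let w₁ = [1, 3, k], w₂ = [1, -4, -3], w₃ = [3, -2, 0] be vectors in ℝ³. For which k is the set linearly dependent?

k = 33/10

The set is linearly dependent precisely when det[w₁; w₂; w₃] = 0.
Cofactor expansion gives det = 10*k - 33.
Solving 10*k - 33 = 0 yields k = 33/10.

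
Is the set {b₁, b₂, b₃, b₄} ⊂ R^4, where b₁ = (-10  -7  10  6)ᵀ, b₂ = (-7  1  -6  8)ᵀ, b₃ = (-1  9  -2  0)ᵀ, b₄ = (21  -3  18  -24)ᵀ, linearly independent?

Place the vectors as rows of a 4×4 matrix and reduce to echelon form.
The reduction yields 3 nonzero rows, so the rank is 3.
Since rank 3 < 4, the set is linearly dependent.
Indeed 3b₂ + b₄ = 0.

linearly dependent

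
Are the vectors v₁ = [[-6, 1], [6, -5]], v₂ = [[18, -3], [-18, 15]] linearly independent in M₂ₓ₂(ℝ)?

linearly dependent

Write each element as a coordinate vector in ℝ⁴ using {E₁₁, E₁₂, E₂₁, E₂₂}.
Row-reduce the matrix whose columns are v₁, v₂.
The reduction yields 1 nonzero row, so the rank is 1.
Since rank 1 < 2, the set is linearly dependent.
Indeed 3v₁ + v₂ = 0.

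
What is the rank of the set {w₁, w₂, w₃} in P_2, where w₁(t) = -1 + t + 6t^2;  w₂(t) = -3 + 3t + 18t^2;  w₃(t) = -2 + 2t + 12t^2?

Represent each element by its coordinate vector in ℝ³.
Put the 3×3 matrix [w₁|w₂|w₃] into echelon form.
Reduction leaves 1 leading entry, giving rank 1.

1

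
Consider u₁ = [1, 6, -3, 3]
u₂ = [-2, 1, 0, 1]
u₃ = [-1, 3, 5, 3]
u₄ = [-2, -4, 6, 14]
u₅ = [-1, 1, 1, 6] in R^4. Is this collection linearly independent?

linearly dependent

There are 5 vectors in a 4-dimensional space, so they cannot be linearly independent.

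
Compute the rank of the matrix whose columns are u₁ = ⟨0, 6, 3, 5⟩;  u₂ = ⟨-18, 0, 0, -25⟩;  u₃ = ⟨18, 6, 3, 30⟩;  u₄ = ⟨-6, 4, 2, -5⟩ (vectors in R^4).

rank 2

Row-reduce the 4×4 matrix with these as rows.
The echelon form has 2 nonzero rows, so the rank is 2.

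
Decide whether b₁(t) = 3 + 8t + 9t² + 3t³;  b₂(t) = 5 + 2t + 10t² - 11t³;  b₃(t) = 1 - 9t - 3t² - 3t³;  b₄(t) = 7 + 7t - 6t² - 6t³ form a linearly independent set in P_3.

Write each element as a coordinate vector in ℝ⁴ using {1, t, …, t³}.
The matrix [b₁|b₂|b₃|b₄] has determinant -9165.
A nonzero determinant means the columns are linearly independent.

linearly independent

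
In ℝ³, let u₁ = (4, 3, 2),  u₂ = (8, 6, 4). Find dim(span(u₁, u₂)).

1

Put the 3×2 matrix [u₁|u₂] into echelon form.
The echelon form has 1 nonzero row, so the rank is 1.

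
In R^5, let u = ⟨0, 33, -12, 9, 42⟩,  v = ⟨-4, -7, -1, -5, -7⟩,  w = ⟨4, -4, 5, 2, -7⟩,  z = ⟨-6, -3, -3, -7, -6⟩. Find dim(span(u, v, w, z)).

3

Row-reduce the 4×5 matrix with these as rows.
Reduction leaves 3 leading entries, giving rank 3.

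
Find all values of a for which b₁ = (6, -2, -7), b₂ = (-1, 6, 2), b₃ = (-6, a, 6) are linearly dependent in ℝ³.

a = -24/5

The vectors are dependent exactly when the determinant of the matrix with rows b₁, b₂, b₃ vanishes.
The determinant works out to -5*a - 24.
This vanishes exactly when a = -24/5.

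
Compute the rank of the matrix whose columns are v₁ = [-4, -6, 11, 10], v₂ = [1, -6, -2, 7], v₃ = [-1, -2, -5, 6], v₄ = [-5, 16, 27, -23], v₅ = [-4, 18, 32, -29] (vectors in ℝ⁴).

Form the matrix with v₁, v₂, v₃, v₄, v₅ as columns and reduce.
There are 3 pivot columns, so rank = 3.
(With 5 elements in a 4-dimensional space the rank is at most 4.)

3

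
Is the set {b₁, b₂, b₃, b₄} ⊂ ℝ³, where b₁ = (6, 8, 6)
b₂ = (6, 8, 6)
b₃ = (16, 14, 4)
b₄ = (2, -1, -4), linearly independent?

linearly dependent

There are 4 vectors in a 3-dimensional space, so they cannot be linearly independent.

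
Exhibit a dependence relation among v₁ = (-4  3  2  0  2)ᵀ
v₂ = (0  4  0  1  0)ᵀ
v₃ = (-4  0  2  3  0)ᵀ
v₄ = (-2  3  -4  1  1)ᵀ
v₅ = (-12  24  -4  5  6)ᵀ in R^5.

2v₁ + 3v₂ + 2v₄ - v₅ = 0

Set up α₁v₁ + … + α₅v₅ = 0 and solve the homogeneous system.
The free variable yields coefficients (2, 3, 0, 2, -1) (any nonzero multiple also works).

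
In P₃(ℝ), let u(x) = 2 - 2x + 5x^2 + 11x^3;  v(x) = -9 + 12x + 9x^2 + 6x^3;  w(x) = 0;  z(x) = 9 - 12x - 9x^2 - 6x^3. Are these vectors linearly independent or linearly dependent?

Take coordinates with respect to the standard basis {1, x, …, x^3}.
One of the vectors is the zero vector, so the set is linearly dependent.

linearly dependent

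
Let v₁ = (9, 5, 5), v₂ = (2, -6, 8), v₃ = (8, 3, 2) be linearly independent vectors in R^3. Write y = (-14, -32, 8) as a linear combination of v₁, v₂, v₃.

y = -4v₁ + 3v₂ + 2v₃

Since v₁, v₂, v₃ are independent, the coefficients expressing y are uniquely determined by a linear system.
Back-substitution yields (a₁, a₂, a₃) = (-4, 3, 2).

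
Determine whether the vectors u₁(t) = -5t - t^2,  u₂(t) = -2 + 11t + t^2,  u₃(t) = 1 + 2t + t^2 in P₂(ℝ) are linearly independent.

linearly dependent

Write each element as a coordinate vector in ℝ³ using {1, t, t^2}.
Row-reduce the matrix whose columns are u₁, u₂, u₃.
The reduction yields 2 nonzero rows, so the rank is 2.
Since rank 2 < 3, the set is linearly dependent.
Indeed 3u₁ + u₂ + 2u₃ = 0.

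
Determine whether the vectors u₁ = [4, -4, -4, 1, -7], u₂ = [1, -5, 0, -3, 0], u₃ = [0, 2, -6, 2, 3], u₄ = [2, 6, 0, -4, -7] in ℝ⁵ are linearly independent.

linearly independent

Place the vectors as rows of a 4×5 matrix and reduce to echelon form.
The reduction yields 4 nonzero rows, so the rank is 4.
Since rank = 4 (the number of vectors), the set is linearly independent.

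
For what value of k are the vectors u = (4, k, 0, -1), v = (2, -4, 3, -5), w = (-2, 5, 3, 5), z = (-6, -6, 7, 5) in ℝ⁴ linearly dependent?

k = 48/5

Place the vectors as rows of a 4×4 matrix; dependence ⇔ determinant zero.
Cofactor expansion gives det = 120*k - 1152.
Solving 120*k - 1152 = 0 yields k = 48/5.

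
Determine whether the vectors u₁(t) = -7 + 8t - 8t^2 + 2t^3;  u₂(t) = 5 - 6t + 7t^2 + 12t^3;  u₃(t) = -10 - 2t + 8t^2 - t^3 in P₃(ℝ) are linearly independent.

linearly independent

Write each element as a coordinate vector in ℝ⁴ using {1, t, …, t^3}.
Place the vectors as rows of a 3×4 matrix and reduce to echelon form.
The reduction yields 3 nonzero rows, so the rank is 3.
Since rank = 3 (the number of vectors), the set is linearly independent.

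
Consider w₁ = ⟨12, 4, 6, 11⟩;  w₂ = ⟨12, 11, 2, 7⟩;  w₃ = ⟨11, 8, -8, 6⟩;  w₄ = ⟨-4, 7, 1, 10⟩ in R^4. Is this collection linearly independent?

Form the 4×4 matrix with these as columns; its determinant is -16017.
A nonzero determinant means the columns are linearly independent.

linearly independent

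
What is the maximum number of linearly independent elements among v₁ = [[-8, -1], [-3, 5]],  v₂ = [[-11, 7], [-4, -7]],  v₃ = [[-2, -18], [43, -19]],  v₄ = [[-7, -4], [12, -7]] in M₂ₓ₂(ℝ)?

Use coordinates relative to {E₁₁, E₁₂, E₂₁, E₂₂}.
Put the 4×4 matrix [v₁|v₂|v₃|v₄] into echelon form.
Reduction leaves 3 leading entries, giving rank 3.

3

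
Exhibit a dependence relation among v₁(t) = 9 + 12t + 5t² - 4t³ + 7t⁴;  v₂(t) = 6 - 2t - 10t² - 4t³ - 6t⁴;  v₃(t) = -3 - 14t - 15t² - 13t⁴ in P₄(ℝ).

v₁ - v₂ + v₃ = 0

Take coordinates with respect to {1, t, …, t⁴}.
Set up α₁v₁ + … + α₃v₃ = 0 and solve the homogeneous system.
The free variable yields coefficients (1, -1, 1) (any nonzero multiple also works).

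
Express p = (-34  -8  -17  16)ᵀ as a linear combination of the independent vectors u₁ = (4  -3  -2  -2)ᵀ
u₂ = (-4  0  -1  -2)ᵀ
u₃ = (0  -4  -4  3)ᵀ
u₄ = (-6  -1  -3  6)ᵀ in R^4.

Since u₁, u₂, u₃, u₄ are independent, the coefficients expressing p are uniquely determined by a linear system.
The system has the unique solution (a₁, …, a₄) = (-3, 4, 4, 1).

p = -3u₁ + 4u₂ + 4u₃ + u₄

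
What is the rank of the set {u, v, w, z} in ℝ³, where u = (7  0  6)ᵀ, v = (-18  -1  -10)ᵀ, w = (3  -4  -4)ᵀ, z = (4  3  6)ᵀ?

Put the 3×4 matrix [u|v|w|z] into echelon form.
Exactly 3 pivots survive; hence the rank is 3.
(With 4 elements in a 3-dimensional space the rank is at most 3.)

3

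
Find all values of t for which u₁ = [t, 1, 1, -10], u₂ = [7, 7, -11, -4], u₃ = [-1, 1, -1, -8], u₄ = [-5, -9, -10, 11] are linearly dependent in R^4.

t = -19/11

The set is linearly dependent precisely when det[u₁; u₂; u₃; u₄] = 0.
Expanding, det = -1232*t - 2128.
Setting this to zero gives t = -19/11.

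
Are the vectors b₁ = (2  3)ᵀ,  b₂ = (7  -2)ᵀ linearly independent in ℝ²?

linearly independent

Place the vectors as rows of a 2×2 matrix and reduce to echelon form.
The reduction yields 2 nonzero rows, so the rank is 2.
Since rank = 2 (the number of vectors), the set is linearly independent.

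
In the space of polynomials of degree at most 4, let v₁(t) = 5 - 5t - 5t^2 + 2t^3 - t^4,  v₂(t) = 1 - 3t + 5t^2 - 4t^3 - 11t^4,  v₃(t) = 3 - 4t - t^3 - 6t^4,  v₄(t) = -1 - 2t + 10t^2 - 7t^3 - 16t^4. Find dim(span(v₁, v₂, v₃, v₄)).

2

Pass to coordinate vectors with respect to the basis {1, t, …, t^4}.
Row-reduce the 4×5 matrix with these as rows.
Reduction leaves 2 leading entries, giving rank 2.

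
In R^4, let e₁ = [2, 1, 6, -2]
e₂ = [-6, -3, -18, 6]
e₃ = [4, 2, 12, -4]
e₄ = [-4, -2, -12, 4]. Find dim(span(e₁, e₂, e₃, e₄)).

Row-reduce the 4×4 matrix with these as rows.
The echelon form has 1 nonzero row, so the rank is 1.

dim = 1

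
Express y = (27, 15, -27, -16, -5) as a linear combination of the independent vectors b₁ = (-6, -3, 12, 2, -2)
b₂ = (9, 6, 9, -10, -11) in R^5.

Solve the system with b₁, b₂ as columns and y as the right-hand side.
Row-reducing the augmented matrix gives the unique coefficients (a₁, a₂) = (-3, 1).

y = -3b₁ + b₂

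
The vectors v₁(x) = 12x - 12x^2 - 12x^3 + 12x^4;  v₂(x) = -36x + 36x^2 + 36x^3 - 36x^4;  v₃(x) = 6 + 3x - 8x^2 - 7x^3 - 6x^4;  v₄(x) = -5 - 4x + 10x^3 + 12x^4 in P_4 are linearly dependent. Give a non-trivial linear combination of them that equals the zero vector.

3v₁ + v₂ = 0

Pass to coordinate vectors relative to the basis {1, x, …, x^4}.
Row-reduce the matrix with v₁, v₂, v₃, v₄ as columns; the null space gives the coefficients.
A generator of the null space is (3, 1, 0, 0).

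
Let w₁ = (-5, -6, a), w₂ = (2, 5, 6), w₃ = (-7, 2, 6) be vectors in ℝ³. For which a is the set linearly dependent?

Dependence holds iff the 3×3 matrix [w₁ w₂ w₃] is singular.
Expanding, det = 39*a + 234.
Solving 39*a + 234 = 0 yields a = -6.

a = -6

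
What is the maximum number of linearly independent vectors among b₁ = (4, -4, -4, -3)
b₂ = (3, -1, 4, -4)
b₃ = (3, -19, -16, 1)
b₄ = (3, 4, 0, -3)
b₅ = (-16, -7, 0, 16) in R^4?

3

Apply Gaussian elimination to the matrix whose rows are b₁, b₂, b₃, b₄, b₅.
The echelon form has 3 nonzero rows, so the rank is 3.
(With 5 elements in a 4-dimensional space the rank is at most 4.)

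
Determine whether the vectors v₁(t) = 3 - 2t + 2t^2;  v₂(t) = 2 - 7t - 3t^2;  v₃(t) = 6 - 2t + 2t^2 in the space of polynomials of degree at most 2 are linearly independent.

linearly independent

Write each element as a coordinate vector in ℝ³ using {1, t, t^2}.
Form the 3×3 matrix with these as columns; its determinant is 60.
A nonzero determinant means the columns are linearly independent.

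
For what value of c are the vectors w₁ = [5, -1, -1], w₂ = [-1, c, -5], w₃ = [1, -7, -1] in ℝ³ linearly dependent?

The set is linearly dependent precisely when det[w₁; w₂; w₃] = 0.
Expanding, det = -4*c - 176.
This vanishes exactly when c = -44.

c = -44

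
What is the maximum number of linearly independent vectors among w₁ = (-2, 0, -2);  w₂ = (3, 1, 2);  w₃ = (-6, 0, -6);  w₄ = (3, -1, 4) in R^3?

2

Form the matrix with w₁, w₂, w₃, w₄ as columns and reduce.
There are 2 pivot columns, so rank = 2.
(With 4 elements in a 3-dimensional space the rank is at most 3.)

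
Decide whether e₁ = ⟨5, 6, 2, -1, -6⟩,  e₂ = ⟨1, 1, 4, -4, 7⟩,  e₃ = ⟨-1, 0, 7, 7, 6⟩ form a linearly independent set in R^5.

linearly independent

Place the vectors as rows of a 3×5 matrix and reduce to echelon form.
The reduction yields 3 nonzero rows, so the rank is 3.
Since rank = 3 (the number of vectors), the set is linearly independent.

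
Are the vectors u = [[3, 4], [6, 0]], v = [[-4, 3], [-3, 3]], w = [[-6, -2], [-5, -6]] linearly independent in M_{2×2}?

Write each element as a coordinate vector in ℝ⁴ using {E₁₁, E₁₂, E₂₁, E₂₂}.
Place the vectors as rows of a 3×4 matrix and reduce to echelon form.
The reduction yields 3 nonzero rows, so the rank is 3.
Since rank = 3 (the number of vectors), the set is linearly independent.

linearly independent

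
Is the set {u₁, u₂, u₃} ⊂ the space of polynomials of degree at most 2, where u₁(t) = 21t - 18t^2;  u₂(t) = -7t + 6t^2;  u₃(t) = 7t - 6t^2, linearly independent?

Write each element as a coordinate vector in ℝ³ using {1, t, t^2}.
One vector is a scalar multiple of another, so the set is dependent.

linearly dependent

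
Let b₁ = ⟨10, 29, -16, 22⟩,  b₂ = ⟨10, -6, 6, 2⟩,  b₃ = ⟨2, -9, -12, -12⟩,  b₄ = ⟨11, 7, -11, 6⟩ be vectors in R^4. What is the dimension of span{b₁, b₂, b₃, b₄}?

dim = 3

Apply Gaussian elimination to the matrix whose rows are b₁, b₂, b₃, b₄.
The echelon form has 3 nonzero rows, so the rank is 3.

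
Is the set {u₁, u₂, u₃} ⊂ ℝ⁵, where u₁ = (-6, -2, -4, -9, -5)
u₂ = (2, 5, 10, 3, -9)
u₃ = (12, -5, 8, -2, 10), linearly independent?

linearly independent

Row-reduce the matrix whose columns are u₁, u₂, u₃.
The reduction yields 3 nonzero rows, so the rank is 3.
Since rank = 3 (the number of vectors), the set is linearly independent.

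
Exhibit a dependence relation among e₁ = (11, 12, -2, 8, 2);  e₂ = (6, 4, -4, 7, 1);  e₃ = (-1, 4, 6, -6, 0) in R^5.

Set up α₁e₁ + … + α₃e₃ = 0 and solve the homogeneous system.
A generator of the null space is (1, -2, -1).

e₁ - 2e₂ - e₃ = 0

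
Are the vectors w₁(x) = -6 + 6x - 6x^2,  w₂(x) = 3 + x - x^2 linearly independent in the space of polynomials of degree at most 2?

Write each element as a coordinate vector in ℝ³ using {1, x, x^2}.
Row-reduce the matrix whose columns are w₁, w₂.
The reduction yields 2 nonzero rows, so the rank is 2.
Since rank = 2 (the number of vectors), the set is linearly independent.

linearly independent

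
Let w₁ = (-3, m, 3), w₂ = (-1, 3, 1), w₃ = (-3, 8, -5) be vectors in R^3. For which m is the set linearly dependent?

m = 9

The vectors are dependent exactly when the determinant of the matrix with rows w₁, w₂, w₃ vanishes.
Cofactor expansion gives det = 72 - 8*m.
This vanishes exactly when m = 9.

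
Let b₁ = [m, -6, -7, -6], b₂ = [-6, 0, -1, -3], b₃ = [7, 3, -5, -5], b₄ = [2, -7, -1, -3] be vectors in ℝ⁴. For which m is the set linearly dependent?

Place the vectors as rows of a 4×4 matrix; dependence ⇔ determinant zero.
The determinant works out to 70*m - 1785.
This vanishes exactly when m = 51/2.

m = 51/2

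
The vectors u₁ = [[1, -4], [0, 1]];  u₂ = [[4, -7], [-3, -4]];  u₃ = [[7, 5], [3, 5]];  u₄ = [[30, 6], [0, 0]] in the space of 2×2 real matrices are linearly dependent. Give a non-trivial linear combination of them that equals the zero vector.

Write each element as a vector in ℝ⁴ using {E₁₁, E₁₂, E₂₁, E₂₂}.
Row-reduce the matrix with u₁, u₂, u₃, u₄ as columns; the null space gives the coefficients.
A generator of the null space is (3, -3, -3, 1).

3u₁ - 3u₂ - 3u₃ + u₄ = 0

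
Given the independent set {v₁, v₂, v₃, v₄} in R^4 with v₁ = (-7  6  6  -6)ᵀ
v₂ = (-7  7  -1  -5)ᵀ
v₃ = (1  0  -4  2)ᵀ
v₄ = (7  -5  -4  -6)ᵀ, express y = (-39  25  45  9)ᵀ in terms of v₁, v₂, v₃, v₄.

y = 2v₁ - v₂ - 4v₃ - 4v₄

Write y = a₁v₁ + … + a₄v₄ and equate components.
Row-reducing the augmented matrix gives the unique coefficients (a₁, …, a₄) = (2, -1, -4, -4).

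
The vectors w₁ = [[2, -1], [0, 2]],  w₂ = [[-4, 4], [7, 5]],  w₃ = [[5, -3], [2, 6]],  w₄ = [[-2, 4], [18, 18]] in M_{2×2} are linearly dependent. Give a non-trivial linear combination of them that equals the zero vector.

2w₁ - 2w₂ - 2w₃ + w₄ = 0

Write each element as a vector in ℝ⁴ using {E₁₁, E₁₂, E₂₁, E₂₂}.
Row-reduce the matrix with w₁, w₂, w₃, w₄ as columns; the null space gives the coefficients.
The free variable yields coefficients (2, -2, -2, 1) (any nonzero multiple also works).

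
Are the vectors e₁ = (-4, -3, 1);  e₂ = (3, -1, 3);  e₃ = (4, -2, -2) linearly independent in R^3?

Row-reduce the matrix whose columns are e₁, e₂, e₃.
The reduction yields 3 nonzero rows, so the rank is 3.
Since rank = 3 (the number of vectors), the set is linearly independent.

linearly independent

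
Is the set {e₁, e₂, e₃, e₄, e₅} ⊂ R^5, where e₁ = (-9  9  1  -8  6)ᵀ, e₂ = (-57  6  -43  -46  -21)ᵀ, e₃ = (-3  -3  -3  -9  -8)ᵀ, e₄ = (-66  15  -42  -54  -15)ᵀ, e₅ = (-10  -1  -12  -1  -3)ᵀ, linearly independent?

Place the vectors as rows of a 5×5 matrix and reduce to echelon form.
The reduction yields 3 nonzero rows, so the rank is 3.
Since rank 3 < 5, the set is linearly dependent.

linearly dependent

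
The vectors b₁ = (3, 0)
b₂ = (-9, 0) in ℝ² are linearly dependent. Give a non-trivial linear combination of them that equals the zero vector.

Row-reduce the matrix with b₁, b₂ as columns; the null space gives the coefficients.
The free variable yields coefficients (3, 1) (any nonzero multiple also works).

3b₁ + b₂ = 0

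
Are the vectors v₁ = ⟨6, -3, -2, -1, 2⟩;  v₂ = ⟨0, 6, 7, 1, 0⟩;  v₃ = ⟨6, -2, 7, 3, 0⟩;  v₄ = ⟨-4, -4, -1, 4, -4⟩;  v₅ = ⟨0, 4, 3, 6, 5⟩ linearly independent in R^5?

The matrix [v₁|v₂|v₃|v₄|v₅] has determinant 5202.
A nonzero determinant means the columns are linearly independent.

linearly independent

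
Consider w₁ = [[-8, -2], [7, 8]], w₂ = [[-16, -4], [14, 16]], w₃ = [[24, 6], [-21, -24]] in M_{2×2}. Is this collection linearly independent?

linearly dependent

Take coordinates with respect to the standard basis {E₁₁, E₁₂, E₂₁, E₂₂}.
Row-reduce the matrix whose columns are w₁, w₂, w₃.
The reduction yields 1 nonzero row, so the rank is 1.
Since rank 1 < 3, the set is linearly dependent.
Indeed 2w₁ - w₂ = 0.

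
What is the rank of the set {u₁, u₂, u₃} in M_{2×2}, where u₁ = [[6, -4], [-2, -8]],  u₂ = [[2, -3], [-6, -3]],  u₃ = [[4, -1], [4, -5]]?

Pass to coordinate vectors with respect to the basis {E₁₁, E₁₂, E₂₁, E₂₂}.
Row-reduce the 3×4 matrix with these as rows.
Exactly 2 pivots survive; hence the rank is 2.

rank 2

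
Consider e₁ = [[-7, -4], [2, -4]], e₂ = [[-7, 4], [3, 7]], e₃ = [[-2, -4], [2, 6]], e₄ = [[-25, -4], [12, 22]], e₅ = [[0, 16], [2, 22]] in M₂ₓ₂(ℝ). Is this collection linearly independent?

linearly dependent

Take coordinates with respect to the standard basis {E₁₁, E₁₂, E₂₁, E₂₂}.
There are 5 vectors in a 4-dimensional space, so they cannot be linearly independent.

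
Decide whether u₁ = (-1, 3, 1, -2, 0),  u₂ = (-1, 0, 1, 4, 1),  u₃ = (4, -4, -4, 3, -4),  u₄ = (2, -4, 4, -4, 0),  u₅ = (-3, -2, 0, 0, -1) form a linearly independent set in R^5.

linearly independent

Form the 5×5 matrix with these as columns; its determinant is 1290.
A nonzero determinant means the columns are linearly independent.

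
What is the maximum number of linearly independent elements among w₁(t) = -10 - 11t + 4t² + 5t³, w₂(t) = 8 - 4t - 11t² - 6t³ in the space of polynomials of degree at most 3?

2

Represent each element by its coordinate vector in ℝ⁴.
Apply Gaussian elimination to the matrix whose rows are w₁, w₂.
Reduction leaves 2 leading entries, giving rank 2.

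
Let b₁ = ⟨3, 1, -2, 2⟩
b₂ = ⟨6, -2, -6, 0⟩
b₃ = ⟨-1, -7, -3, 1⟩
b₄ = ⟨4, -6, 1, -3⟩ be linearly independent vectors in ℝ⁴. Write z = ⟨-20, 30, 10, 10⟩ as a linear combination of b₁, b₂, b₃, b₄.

Write z = α₁b₁ + … + α₄b₄ and equate components.
The system has the unique solution (α₁, …, α₄) = (1, -2, -1, -3).

z = b₁ - 2b₂ - b₃ - 3b₄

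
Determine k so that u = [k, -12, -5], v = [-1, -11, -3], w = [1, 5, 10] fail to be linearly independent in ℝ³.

k = -6/5

The set is linearly dependent precisely when det[u; v; w] = 0.
Cofactor expansion gives det = -95*k - 114.
This vanishes exactly when k = -6/5.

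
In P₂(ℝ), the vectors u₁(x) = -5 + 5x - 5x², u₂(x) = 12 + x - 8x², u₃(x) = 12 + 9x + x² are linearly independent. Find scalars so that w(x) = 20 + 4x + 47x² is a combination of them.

w = -4u₁ - 3u₂ + 3u₃

Take coordinate vectors relative to {1, x, x²}.
Solve the system with u₁, u₂, u₃ as columns and w as the right-hand side.
The system has the unique solution (α₁, α₂, α₃) = (-4, -3, 3).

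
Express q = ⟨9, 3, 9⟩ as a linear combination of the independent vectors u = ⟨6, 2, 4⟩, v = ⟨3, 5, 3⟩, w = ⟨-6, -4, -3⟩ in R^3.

Set up the augmented matrix [u | v | w | q] and row-reduce.
The system has the unique solution (c₁, c₂, c₃) = (3, 1, 2).

q = 3u + v + 2w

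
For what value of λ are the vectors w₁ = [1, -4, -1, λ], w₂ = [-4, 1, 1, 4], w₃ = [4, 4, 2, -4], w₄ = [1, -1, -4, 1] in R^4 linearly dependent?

λ = -21/11

Place the vectors as rows of a 4×4 matrix; dependence ⇔ determinant zero.
The determinant works out to -66*λ - 126.
Solving -66*λ - 126 = 0 yields λ = -21/11.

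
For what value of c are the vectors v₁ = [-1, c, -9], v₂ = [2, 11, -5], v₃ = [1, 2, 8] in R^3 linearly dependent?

The set is linearly dependent precisely when det[v₁; v₂; v₃] = 0.
The determinant works out to -21*c - 35.
This vanishes exactly when c = -5/3.

c = -5/3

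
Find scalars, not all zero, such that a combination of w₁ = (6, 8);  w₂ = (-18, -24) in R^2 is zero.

3w₁ + w₂ = 0

Set up α₁w₁ + α₂w₂ = 0 and solve the homogeneous system.
The free variable yields coefficients (3, 1) (any nonzero multiple also works).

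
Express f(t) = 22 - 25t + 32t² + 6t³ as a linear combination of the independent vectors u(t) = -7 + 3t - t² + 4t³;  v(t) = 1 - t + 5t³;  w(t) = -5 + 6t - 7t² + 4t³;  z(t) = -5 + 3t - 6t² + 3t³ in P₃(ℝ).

f = u + 4v - 3w - 2z

Identify each element with its coordinate vector in ℝ⁴ via {1, t, …, t³}.
Set up the augmented matrix [u | v | w | z | f] and row-reduce.
The system has the unique solution (α₁, …, α₄) = (1, 4, -3, -2).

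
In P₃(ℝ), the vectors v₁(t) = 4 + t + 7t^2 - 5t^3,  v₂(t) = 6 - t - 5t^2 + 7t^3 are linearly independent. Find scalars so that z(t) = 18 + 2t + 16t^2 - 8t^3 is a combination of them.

z = 3v₁ + v₂

Work in coordinates with respect to the standard basis {1, t, …, t^3}.
Since v₁, v₂ are independent, the coefficients expressing z are uniquely determined by a linear system.
Back-substitution yields (α₁, α₂) = (3, 1).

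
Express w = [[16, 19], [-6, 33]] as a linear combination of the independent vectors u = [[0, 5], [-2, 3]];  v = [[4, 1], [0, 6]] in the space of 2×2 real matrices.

w = 3u + 4v

Take coordinate vectors relative to {E₁₁, E₁₂, E₂₁, E₂₂}.
Since u, v are independent, the coefficients expressing w are uniquely determined by a linear system.
The system has the unique solution (α₁, α₂) = (3, 4).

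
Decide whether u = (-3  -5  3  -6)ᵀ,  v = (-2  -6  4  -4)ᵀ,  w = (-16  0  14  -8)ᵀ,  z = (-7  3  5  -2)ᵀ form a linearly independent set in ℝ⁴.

linearly dependent

Form the 4×4 matrix with these as columns; its determinant is 0.
A zero determinant means the columns are linearly dependent.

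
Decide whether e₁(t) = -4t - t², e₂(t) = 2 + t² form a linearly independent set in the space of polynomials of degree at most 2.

linearly independent

Take coordinates with respect to the standard basis {1, t, t²}.
Row-reduce the matrix whose columns are e₁, e₂.
The reduction yields 2 nonzero rows, so the rank is 2.
Since rank = 2 (the number of vectors), the set is linearly independent.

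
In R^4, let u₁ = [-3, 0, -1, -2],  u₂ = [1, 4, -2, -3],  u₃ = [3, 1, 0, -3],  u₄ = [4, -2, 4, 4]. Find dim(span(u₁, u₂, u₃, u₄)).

Apply Gaussian elimination to the matrix whose rows are u₁, u₂, u₃, u₄.
Reduction leaves 4 leading entries, giving rank 4.

dim = 4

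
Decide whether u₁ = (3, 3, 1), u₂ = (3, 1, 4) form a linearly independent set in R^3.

linearly independent

Place the vectors as rows of a 2×3 matrix and reduce to echelon form.
The reduction yields 2 nonzero rows, so the rank is 2.
Since rank = 2 (the number of vectors), the set is linearly independent.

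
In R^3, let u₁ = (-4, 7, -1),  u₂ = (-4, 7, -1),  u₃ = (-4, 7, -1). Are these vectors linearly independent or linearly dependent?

Two of the vectors are equal, giving an immediate dependence.

linearly dependent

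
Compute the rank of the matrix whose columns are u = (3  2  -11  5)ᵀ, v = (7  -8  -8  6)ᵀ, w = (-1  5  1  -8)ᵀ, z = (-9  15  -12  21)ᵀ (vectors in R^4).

3

Apply Gaussian elimination to the matrix whose rows are u, v, w, z.
Exactly 3 pivots survive; hence the rank is 3.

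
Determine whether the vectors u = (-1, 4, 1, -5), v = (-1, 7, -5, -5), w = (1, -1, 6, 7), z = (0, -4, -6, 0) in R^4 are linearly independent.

The matrix [u|v|w|z] has determinant -84.
A nonzero determinant means the columns are linearly independent.

linearly independent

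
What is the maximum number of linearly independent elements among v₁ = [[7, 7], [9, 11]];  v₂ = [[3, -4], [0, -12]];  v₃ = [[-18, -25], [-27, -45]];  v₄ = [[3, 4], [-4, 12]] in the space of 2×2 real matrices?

Use coordinates relative to {E₁₁, E₁₂, E₂₁, E₂₂}.
Row-reduce the 4×4 matrix with these as rows.
Exactly 3 pivots survive; hence the rank is 3.

3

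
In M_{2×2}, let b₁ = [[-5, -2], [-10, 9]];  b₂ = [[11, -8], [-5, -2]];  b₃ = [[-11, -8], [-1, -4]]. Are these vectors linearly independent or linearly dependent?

linearly independent

Write each element as a coordinate vector in ℝ⁴ using {E₁₁, E₁₂, E₂₁, E₂₂}.
Place the vectors as rows of a 3×4 matrix and reduce to echelon form.
The reduction yields 3 nonzero rows, so the rank is 3.
Since rank = 3 (the number of vectors), the set is linearly independent.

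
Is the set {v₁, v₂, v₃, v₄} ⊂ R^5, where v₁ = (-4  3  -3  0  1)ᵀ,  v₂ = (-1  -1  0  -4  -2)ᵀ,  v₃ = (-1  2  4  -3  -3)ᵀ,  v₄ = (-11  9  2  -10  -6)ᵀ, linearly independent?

linearly dependent

Place the vectors as rows of a 4×5 matrix and reduce to echelon form.
The reduction yields 3 nonzero rows, so the rank is 3.
Since rank 3 < 4, the set is linearly dependent.
Indeed 2v₁ + v₂ + 2v₃ - v₄ = 0.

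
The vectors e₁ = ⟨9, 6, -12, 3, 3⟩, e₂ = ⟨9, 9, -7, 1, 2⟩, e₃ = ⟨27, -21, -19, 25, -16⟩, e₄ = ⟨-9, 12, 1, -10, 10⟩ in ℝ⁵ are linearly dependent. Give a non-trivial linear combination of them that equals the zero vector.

2e₁ - e₂ - e₃ - 2e₄ = 0

Solve the homogeneous system with e₁, e₂, e₃, e₄ as columns by row-reducing the coefficient matrix.
One solution (up to scaling) is (2, -1, -1, -2).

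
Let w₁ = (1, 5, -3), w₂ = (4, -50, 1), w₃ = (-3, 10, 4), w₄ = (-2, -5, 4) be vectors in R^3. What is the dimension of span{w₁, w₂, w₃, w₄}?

dim = 3

Row-reduce the 4×3 matrix with these as rows.
There are 3 pivot columns, so rank = 3.
(With 4 elements in a 3-dimensional space the rank is at most 3.)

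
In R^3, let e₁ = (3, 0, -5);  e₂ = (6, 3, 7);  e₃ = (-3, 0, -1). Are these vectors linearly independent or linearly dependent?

linearly independent

Place the vectors as rows of a 3×3 matrix and reduce to echelon form.
The reduction yields 3 nonzero rows, so the rank is 3.
Since rank = 3 (the number of vectors), the set is linearly independent.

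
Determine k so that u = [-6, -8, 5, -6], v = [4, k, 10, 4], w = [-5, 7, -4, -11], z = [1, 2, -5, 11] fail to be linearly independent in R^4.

The set is linearly dependent precisely when det[u; v; w; z] = 0.
Cofactor expansion gives det = 640*k + 7840.
Solving 640*k + 7840 = 0 yields k = -49/4.

k = -49/4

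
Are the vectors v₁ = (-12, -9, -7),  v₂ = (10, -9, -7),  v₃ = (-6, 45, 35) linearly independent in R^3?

The matrix [v₁|v₂|v₃] has determinant 0.
A zero determinant means the columns are linearly dependent.
Indeed 2v₁ + 3v₂ + v₃ = 0.

linearly dependent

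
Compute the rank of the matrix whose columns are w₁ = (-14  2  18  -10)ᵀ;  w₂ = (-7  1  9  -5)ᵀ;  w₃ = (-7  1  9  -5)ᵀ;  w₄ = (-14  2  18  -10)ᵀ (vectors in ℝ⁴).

Row-reduce the 4×4 matrix with these as rows.
Reduction leaves 1 leading entry, giving rank 1.

rank 1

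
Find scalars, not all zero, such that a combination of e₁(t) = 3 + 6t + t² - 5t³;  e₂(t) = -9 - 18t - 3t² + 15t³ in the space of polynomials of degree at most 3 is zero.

3e₁ + e₂ = 0

Pass to coordinate vectors relative to the basis {1, t, …, t³}.
Set up α₁e₁ + α₂e₂ = 0 and solve the homogeneous system.
A generator of the null space is (3, 1).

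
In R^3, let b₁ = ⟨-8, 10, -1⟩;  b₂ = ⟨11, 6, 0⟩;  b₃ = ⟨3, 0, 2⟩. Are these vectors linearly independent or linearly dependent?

linearly independent

Form the 3×3 matrix with these as columns; its determinant is -298.
A nonzero determinant means the columns are linearly independent.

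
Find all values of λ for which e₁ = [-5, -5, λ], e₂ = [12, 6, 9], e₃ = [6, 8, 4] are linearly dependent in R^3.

The set is linearly dependent precisely when det[e₁; e₂; e₃] = 0.
The determinant works out to 60*λ + 210.
This vanishes exactly when λ = -7/2.

λ = -7/2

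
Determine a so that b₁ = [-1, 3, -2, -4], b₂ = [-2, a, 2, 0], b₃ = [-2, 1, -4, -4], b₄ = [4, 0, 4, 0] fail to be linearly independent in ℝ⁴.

a = 8

Place the vectors as rows of a 4×4 matrix; dependence ⇔ determinant zero.
The determinant works out to 128 - 16*a.
Solving 128 - 16*a = 0 yields a = 8.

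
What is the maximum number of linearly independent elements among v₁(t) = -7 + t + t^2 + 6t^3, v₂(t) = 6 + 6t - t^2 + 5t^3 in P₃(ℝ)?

2

Pass to coordinate vectors with respect to the basis {1, t, …, t^3}.
Form the matrix with v₁, v₂ as columns and reduce.
Reduction leaves 2 leading entries, giving rank 2.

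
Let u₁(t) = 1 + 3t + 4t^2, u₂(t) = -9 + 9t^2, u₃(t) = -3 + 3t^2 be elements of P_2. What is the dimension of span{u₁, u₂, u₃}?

dim = 2

Represent each element by its coordinate vector in ℝ³.
Row-reduce the 3×3 matrix with these as rows.
There are 2 pivot columns, so rank = 2.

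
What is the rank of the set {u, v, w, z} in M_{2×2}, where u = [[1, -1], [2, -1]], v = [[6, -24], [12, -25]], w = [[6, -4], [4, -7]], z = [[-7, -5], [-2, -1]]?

Pass to coordinate vectors with respect to the basis {E₁₁, E₁₂, E₂₁, E₂₂}.
Put the 4×4 matrix [u|v|w|z] into echelon form.
Reduction leaves 3 leading entries, giving rank 3.

rank 3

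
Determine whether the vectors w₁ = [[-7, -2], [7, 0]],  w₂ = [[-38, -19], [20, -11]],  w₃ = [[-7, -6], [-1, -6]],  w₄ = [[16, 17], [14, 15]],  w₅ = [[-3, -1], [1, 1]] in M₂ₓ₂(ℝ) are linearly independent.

linearly dependent

Take coordinates with respect to the standard basis {E₁₁, E₁₂, E₂₁, E₂₂}.
There are 5 vectors in a 4-dimensional space, so they cannot be linearly independent.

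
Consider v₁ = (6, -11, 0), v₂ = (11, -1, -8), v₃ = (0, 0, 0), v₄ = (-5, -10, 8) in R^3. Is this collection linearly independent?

There are 4 vectors in a 3-dimensional space, so they cannot be linearly independent.

linearly dependent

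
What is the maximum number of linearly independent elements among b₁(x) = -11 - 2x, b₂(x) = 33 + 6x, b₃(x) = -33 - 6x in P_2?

Pass to coordinate vectors with respect to the basis {1, x, x²}.
Apply Gaussian elimination to the matrix whose rows are b₁, b₂, b₃.
Exactly 1 pivot survives; hence the rank is 1.

1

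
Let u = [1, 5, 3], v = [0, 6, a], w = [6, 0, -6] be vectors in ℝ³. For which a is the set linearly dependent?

a = 24/5

Place the vectors as rows of a 3×3 matrix; dependence ⇔ determinant zero.
Cofactor expansion gives det = 30*a - 144.
This vanishes exactly when a = 24/5.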